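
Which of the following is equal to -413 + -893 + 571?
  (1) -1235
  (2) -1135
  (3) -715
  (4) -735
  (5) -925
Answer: 4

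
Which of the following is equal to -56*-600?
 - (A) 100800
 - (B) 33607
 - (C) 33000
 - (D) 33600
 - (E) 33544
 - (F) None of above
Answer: D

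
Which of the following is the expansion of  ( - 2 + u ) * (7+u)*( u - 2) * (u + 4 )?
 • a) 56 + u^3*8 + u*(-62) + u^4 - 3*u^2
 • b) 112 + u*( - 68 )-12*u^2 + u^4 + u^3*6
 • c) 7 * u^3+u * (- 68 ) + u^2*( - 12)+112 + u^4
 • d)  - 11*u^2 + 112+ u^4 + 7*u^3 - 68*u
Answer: c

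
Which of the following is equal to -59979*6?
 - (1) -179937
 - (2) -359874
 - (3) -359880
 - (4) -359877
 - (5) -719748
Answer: 2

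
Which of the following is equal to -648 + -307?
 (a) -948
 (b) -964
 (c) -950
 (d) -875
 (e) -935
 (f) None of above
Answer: f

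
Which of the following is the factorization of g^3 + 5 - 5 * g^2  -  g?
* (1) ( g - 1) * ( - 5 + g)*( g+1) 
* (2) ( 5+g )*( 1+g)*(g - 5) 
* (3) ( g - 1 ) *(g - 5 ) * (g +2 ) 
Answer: 1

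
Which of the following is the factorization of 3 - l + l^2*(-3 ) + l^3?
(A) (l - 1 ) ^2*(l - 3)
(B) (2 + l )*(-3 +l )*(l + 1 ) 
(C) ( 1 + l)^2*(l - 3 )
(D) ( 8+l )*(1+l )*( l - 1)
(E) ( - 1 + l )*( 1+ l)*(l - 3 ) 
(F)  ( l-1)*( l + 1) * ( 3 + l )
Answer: E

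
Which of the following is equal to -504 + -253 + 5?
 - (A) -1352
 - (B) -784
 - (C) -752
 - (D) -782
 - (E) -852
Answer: C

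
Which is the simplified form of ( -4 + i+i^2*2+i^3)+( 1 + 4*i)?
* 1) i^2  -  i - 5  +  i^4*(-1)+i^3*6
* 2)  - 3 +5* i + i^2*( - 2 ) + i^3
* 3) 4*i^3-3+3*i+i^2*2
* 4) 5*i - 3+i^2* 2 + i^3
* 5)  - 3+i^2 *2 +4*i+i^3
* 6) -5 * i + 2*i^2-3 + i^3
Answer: 4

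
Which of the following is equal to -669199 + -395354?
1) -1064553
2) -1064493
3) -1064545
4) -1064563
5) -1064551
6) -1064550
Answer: 1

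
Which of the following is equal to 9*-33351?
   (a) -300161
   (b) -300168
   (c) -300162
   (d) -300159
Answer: d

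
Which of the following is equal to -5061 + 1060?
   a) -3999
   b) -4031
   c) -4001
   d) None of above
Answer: c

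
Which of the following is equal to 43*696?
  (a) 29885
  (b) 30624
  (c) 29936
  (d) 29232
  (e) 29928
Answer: e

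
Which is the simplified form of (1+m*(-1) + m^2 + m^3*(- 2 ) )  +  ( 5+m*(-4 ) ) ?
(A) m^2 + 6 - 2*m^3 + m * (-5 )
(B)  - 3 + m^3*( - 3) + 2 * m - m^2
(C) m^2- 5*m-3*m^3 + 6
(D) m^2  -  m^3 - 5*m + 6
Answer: A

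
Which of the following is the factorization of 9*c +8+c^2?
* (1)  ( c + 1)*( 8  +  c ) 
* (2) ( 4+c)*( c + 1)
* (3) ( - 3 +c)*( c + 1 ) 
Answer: 1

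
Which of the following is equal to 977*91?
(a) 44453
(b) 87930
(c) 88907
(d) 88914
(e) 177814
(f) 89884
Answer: c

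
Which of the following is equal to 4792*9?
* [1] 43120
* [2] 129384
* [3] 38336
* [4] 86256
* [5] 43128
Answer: 5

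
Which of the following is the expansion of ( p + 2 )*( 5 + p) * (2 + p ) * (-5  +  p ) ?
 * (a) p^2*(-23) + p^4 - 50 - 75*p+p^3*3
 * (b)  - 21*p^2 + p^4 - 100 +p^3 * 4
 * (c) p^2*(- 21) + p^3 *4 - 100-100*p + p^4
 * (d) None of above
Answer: c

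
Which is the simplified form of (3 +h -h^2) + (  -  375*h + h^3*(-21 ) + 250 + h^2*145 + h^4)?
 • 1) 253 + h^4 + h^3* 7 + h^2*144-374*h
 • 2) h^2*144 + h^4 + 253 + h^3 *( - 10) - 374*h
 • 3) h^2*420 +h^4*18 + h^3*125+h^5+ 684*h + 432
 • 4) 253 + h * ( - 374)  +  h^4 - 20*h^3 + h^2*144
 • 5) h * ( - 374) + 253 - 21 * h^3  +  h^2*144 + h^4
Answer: 5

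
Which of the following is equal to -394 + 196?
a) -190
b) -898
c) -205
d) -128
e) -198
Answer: e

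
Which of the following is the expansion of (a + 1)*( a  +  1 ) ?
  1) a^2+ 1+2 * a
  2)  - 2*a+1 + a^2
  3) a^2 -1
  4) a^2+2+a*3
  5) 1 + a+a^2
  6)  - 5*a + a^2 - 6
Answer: 1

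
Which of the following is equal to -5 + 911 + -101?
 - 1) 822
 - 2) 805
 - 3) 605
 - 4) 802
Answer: 2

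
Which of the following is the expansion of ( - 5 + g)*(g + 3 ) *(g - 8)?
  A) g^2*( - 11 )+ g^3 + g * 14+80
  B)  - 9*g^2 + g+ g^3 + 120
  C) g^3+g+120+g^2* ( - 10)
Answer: C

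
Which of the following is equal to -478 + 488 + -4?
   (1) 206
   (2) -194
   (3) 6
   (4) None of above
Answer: 3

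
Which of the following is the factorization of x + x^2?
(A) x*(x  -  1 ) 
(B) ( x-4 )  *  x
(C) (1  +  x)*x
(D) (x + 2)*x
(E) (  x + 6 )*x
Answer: C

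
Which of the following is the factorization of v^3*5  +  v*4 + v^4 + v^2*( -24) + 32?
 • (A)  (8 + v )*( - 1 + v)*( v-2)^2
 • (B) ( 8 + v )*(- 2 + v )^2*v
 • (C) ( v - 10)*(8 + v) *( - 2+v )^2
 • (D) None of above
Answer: D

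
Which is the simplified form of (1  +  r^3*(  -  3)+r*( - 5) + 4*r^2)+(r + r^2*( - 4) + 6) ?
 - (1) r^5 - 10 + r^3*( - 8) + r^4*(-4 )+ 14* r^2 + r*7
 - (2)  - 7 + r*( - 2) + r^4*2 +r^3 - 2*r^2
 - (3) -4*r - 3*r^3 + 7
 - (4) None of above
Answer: 3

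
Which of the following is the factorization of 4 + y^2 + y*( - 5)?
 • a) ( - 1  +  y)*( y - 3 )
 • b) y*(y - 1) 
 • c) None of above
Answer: c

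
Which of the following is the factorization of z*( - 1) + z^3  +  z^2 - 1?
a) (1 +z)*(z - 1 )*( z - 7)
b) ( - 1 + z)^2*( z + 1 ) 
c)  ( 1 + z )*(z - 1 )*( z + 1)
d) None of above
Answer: c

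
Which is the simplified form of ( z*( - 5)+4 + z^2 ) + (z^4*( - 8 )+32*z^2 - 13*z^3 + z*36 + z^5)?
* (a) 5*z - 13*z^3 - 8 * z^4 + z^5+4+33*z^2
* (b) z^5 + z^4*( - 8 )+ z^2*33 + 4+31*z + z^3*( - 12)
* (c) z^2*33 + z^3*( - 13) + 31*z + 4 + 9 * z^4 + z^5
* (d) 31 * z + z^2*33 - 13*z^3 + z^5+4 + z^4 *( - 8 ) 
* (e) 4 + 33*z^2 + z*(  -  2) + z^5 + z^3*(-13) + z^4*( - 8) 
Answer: d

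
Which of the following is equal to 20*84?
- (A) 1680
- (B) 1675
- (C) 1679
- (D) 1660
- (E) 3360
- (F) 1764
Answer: A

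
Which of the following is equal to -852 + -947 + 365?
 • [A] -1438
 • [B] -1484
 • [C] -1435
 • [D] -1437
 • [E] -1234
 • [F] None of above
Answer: F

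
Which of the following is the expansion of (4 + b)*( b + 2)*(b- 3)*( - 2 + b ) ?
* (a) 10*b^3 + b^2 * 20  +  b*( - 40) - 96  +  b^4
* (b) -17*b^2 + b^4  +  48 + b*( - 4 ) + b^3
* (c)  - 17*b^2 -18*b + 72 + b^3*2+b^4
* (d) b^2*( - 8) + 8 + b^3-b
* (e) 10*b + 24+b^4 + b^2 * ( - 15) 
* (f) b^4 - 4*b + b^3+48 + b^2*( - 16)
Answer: f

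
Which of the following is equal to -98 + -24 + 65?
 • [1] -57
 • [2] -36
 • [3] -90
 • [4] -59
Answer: 1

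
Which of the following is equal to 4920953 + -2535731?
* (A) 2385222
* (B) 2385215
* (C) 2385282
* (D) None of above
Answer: A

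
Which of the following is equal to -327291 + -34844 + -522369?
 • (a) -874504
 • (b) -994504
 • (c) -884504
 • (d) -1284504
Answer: c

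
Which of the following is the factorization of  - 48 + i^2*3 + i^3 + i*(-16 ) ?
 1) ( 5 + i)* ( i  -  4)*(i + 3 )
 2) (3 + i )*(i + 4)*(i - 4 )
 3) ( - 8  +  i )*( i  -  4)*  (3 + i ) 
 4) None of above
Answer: 2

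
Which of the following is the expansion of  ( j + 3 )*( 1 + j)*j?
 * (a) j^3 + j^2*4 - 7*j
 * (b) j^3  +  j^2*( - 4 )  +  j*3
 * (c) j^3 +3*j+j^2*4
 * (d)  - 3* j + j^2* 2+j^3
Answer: c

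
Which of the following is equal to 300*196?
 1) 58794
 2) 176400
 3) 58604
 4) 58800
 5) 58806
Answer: 4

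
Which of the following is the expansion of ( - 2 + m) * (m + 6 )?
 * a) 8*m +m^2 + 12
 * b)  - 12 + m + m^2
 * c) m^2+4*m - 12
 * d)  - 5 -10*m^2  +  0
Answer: c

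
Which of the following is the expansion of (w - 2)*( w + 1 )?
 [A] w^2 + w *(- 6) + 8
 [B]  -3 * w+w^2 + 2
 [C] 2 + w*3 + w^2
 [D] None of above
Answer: D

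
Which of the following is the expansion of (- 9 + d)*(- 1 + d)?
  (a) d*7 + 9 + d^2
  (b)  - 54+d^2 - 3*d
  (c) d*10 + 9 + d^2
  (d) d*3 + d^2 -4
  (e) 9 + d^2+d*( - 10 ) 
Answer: e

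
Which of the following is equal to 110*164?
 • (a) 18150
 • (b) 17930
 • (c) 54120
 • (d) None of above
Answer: d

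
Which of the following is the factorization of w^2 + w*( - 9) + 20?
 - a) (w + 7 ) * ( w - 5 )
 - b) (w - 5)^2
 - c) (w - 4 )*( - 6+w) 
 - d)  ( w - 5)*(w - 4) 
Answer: d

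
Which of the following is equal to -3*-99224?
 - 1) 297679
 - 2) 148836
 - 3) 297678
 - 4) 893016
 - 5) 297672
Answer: 5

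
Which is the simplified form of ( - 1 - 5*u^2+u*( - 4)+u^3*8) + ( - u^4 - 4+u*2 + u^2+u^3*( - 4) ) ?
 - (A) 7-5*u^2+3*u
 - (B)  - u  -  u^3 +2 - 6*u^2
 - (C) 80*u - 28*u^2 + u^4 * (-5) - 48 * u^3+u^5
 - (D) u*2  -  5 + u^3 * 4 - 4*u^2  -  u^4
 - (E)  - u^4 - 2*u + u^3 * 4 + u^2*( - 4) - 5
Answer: E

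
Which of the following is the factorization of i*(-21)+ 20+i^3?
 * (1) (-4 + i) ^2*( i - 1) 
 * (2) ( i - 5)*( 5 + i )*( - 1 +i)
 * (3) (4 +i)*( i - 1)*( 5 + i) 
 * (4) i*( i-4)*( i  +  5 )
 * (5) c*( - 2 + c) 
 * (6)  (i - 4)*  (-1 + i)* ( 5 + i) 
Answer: 6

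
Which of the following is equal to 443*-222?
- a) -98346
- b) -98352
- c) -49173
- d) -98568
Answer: a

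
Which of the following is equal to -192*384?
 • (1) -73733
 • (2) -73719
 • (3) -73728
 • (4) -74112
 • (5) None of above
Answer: 3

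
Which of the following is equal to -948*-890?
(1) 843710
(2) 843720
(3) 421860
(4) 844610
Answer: 2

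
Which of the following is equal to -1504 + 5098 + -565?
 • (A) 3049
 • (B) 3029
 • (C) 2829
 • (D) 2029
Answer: B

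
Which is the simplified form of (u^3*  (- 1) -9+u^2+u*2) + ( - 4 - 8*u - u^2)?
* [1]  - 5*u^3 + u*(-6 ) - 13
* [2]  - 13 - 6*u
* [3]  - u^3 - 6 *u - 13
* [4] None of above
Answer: 3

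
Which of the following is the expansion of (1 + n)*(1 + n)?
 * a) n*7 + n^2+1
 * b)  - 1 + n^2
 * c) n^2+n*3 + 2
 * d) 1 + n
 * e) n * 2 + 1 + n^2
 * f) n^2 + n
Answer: e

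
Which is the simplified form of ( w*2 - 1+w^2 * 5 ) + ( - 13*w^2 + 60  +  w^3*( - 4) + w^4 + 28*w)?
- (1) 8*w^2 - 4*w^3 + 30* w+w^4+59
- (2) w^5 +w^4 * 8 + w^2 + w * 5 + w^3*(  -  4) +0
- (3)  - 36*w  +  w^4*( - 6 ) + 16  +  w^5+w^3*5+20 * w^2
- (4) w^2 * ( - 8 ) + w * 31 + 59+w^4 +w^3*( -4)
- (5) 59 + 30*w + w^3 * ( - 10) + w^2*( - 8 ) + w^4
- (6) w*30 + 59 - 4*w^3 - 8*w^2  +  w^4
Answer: 6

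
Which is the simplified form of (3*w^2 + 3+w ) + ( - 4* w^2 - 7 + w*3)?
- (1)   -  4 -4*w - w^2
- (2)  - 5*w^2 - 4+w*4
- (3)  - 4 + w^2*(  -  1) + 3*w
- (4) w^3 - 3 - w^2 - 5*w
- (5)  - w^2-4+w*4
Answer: 5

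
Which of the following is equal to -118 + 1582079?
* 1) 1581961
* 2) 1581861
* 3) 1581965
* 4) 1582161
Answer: 1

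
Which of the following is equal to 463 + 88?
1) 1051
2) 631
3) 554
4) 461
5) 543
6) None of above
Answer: 6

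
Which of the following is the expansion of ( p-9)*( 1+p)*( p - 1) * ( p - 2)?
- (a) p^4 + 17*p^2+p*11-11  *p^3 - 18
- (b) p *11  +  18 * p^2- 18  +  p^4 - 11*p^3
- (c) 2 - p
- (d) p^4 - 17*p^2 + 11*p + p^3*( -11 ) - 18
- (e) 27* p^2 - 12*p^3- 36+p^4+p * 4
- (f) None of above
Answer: a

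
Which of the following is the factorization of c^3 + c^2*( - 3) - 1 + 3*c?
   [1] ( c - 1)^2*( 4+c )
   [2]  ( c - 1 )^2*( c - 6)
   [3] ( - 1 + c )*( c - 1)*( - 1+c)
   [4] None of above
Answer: 3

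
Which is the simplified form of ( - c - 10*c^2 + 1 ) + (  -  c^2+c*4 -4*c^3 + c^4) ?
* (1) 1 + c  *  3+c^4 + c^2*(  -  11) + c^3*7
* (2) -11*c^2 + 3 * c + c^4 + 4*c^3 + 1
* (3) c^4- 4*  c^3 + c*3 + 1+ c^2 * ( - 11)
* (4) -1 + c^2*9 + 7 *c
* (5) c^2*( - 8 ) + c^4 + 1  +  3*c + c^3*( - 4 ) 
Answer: 3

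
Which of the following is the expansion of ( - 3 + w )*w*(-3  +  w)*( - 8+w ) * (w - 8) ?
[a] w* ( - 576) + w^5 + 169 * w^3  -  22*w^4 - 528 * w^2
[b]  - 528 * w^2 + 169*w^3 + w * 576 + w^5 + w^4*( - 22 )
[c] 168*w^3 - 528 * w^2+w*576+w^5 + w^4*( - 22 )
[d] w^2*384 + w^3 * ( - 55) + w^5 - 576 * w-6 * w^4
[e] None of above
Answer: b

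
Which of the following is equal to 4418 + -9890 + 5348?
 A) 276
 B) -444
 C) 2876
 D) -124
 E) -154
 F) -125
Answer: D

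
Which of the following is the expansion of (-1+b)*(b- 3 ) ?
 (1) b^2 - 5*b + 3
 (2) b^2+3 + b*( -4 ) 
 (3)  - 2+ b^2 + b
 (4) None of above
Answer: 2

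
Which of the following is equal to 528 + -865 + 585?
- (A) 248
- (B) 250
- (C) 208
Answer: A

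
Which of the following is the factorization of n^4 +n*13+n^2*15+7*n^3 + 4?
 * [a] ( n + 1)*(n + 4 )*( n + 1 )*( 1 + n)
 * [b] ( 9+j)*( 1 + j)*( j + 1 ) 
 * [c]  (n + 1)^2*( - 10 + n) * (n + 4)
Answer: a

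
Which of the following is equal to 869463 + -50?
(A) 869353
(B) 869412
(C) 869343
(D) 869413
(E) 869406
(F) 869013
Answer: D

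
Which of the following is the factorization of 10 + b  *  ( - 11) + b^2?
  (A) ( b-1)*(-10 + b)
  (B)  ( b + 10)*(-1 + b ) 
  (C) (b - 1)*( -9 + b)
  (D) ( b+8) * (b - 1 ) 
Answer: A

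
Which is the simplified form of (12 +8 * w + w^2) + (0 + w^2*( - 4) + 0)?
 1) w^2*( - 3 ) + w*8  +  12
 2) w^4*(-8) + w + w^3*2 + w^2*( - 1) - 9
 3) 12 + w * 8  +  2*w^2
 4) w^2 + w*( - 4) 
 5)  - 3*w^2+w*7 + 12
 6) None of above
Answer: 1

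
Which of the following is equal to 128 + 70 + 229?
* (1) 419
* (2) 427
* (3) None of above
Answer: 2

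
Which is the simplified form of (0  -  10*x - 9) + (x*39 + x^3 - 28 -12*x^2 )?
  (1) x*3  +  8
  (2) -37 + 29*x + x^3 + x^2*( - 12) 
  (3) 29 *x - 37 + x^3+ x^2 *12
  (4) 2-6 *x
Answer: 2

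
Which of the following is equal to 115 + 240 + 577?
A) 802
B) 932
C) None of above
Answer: B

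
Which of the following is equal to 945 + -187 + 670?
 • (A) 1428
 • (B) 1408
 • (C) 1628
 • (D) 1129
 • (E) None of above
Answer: A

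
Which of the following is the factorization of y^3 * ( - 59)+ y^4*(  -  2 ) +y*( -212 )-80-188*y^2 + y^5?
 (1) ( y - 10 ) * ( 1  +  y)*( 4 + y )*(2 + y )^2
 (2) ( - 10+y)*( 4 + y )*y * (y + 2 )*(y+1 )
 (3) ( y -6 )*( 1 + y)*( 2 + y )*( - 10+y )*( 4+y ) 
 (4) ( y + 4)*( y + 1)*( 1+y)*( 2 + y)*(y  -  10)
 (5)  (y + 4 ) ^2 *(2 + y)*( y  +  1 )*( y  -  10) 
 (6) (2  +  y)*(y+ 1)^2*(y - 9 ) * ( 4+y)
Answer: 4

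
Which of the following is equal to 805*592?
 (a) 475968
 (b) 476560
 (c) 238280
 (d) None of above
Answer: b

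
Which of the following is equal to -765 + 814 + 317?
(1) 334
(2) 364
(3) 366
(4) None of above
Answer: 3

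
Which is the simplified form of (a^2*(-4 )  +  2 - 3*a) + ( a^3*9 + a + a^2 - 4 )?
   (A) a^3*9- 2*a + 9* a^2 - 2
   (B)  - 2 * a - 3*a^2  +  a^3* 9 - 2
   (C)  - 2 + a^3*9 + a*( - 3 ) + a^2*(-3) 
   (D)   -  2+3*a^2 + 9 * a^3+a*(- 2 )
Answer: B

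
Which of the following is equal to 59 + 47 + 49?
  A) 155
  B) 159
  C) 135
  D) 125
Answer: A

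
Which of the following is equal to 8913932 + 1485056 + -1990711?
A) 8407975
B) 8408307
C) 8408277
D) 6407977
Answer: C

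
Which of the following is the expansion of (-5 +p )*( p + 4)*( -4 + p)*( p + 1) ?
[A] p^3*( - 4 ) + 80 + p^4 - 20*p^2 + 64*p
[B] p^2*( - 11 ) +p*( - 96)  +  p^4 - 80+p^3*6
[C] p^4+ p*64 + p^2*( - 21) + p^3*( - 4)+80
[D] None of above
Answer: C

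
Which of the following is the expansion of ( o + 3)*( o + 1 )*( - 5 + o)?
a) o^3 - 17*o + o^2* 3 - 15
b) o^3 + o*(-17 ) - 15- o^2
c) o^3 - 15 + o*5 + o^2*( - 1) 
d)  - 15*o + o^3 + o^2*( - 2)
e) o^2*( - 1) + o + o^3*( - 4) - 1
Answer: b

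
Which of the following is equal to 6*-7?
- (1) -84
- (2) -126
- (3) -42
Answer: 3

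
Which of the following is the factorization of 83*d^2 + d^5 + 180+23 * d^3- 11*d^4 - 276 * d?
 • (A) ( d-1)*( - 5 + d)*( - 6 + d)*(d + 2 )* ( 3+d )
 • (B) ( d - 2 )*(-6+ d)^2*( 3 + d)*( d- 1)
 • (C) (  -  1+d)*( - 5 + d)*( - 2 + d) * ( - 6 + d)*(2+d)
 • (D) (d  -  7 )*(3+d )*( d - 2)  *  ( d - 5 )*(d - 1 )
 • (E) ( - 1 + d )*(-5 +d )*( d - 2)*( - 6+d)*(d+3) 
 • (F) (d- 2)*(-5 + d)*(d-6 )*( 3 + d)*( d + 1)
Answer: E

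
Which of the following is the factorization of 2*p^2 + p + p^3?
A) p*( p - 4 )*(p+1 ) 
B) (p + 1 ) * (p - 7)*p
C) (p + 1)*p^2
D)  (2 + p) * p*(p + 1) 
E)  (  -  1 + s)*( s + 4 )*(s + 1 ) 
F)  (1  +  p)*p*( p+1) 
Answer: F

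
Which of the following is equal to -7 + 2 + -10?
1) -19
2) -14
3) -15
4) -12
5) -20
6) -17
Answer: 3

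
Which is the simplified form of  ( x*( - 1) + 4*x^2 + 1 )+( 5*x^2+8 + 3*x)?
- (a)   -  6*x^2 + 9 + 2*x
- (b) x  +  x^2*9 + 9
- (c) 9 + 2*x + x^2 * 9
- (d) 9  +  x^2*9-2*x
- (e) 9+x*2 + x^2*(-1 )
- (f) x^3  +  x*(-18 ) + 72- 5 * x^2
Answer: c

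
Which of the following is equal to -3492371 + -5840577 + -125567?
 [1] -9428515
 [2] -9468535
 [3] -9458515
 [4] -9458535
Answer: 3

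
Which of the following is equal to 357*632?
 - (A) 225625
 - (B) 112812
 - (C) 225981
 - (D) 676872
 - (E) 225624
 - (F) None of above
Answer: E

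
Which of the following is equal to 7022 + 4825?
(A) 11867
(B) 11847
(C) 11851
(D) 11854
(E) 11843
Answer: B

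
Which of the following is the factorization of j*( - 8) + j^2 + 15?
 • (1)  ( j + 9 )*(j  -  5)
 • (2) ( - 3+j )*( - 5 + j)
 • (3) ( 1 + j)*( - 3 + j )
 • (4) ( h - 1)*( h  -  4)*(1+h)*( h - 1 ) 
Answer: 2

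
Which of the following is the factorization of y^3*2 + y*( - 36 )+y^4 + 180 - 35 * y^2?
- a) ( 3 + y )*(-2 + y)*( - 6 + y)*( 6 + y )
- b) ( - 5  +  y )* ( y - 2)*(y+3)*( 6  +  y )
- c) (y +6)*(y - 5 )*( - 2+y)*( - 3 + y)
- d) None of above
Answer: b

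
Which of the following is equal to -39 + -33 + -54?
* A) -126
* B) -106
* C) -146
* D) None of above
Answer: A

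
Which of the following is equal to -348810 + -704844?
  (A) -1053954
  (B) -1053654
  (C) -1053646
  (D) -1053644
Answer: B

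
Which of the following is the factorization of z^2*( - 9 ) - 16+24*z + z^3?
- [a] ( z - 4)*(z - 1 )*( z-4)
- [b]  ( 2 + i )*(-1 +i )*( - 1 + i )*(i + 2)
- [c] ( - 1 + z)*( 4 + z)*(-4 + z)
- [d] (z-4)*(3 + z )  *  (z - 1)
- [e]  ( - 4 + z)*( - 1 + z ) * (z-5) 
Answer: a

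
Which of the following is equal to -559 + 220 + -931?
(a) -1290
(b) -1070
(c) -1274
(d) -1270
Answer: d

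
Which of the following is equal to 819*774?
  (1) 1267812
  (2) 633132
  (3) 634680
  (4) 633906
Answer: 4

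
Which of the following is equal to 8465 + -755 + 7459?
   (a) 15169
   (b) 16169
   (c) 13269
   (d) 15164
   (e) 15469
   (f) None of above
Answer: a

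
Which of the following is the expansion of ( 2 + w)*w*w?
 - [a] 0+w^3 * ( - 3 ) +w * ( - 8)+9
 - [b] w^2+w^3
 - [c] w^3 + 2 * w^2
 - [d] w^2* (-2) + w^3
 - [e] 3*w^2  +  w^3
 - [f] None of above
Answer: c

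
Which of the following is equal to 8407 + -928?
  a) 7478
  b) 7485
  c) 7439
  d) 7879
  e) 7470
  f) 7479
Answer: f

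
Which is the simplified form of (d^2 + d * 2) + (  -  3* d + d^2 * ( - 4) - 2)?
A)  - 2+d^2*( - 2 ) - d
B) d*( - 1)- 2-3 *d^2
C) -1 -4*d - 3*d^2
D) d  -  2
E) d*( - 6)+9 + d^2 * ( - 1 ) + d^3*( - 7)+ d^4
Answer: B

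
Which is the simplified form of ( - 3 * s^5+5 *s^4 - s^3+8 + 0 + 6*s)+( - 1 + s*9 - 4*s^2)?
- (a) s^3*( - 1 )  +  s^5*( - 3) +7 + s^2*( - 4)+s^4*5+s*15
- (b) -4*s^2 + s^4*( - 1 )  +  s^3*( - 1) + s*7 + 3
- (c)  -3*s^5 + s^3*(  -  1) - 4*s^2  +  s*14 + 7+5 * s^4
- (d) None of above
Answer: a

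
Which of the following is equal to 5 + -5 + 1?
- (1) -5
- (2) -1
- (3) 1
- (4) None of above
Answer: 3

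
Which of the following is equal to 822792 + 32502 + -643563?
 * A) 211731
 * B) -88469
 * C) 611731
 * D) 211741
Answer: A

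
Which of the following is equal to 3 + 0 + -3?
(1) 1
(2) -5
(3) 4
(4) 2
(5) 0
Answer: 5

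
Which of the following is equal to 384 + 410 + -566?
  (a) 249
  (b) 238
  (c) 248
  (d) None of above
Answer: d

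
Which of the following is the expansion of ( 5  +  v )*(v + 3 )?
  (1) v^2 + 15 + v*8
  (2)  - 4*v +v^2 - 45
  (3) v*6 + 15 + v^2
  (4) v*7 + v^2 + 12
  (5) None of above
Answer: 1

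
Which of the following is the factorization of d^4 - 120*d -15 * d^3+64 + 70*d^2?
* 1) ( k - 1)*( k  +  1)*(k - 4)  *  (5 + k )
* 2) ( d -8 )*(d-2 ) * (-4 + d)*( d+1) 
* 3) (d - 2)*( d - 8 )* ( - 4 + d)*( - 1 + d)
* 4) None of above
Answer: 3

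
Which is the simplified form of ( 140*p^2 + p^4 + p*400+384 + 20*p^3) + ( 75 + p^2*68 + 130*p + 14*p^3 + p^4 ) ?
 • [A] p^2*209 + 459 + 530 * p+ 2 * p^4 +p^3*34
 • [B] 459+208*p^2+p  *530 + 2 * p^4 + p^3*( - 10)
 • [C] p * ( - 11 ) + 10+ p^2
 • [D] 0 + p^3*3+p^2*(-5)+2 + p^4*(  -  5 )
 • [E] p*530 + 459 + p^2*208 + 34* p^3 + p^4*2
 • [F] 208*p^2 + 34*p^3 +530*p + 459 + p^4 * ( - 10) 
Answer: E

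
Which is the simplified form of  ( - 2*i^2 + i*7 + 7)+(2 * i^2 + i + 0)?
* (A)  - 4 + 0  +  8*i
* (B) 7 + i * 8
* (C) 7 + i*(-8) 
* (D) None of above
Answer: B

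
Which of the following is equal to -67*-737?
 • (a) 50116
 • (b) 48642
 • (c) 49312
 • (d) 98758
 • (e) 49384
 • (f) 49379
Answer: f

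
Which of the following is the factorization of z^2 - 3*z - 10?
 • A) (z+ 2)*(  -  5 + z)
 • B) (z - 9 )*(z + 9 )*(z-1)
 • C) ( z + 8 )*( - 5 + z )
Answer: A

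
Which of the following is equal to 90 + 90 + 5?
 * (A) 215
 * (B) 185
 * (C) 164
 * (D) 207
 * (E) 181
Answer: B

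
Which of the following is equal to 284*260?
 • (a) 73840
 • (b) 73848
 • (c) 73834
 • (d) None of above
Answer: a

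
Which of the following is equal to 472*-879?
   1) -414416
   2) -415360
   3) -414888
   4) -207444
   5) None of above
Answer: 3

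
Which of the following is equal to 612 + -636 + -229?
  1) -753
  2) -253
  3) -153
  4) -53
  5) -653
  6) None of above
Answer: 2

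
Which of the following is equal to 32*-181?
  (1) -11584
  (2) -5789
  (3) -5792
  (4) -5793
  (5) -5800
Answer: 3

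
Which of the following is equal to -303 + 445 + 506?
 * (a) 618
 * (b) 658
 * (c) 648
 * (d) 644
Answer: c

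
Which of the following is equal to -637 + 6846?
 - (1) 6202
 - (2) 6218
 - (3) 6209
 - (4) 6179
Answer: 3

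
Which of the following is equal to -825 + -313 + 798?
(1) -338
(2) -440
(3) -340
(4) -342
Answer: 3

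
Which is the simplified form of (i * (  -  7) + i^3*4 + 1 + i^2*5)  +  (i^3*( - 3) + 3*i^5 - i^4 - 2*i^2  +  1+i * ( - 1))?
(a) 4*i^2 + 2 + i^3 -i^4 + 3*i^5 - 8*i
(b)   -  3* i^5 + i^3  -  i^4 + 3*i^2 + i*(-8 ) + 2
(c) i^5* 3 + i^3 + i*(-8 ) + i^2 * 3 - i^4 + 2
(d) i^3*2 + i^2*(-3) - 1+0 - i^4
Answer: c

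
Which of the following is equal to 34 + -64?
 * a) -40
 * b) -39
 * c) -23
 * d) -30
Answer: d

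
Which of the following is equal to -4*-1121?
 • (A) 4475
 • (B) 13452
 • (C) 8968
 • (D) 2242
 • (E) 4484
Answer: E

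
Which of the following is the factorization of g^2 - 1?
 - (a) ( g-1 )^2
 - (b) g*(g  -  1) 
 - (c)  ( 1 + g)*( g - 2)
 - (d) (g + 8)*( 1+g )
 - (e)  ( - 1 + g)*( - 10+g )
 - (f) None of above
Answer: f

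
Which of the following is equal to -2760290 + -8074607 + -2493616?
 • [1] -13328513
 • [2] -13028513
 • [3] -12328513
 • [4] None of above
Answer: 1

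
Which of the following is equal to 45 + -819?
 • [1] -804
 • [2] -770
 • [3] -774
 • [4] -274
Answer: 3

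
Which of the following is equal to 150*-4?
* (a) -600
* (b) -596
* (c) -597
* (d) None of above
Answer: a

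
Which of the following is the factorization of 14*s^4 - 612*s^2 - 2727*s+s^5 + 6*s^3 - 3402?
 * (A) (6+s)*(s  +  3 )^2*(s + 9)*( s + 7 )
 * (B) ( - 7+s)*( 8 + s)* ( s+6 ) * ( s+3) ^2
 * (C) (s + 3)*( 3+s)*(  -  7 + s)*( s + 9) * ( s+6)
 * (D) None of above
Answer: C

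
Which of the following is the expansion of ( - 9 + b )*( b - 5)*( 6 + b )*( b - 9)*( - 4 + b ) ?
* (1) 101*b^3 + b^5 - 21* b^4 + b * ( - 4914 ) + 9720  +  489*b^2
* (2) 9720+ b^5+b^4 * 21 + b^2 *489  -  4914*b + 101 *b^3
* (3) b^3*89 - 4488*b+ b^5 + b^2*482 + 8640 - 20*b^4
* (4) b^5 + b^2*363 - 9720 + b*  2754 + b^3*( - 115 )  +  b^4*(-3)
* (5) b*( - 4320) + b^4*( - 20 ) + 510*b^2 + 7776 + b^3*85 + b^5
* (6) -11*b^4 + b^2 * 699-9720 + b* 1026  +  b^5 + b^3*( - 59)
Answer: 1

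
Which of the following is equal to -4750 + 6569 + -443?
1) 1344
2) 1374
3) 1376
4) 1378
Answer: 3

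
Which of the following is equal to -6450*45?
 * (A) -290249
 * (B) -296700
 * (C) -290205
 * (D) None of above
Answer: D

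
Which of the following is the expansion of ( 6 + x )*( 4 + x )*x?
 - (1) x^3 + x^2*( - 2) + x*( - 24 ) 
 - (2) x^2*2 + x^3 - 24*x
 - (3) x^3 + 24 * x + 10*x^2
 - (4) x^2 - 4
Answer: 3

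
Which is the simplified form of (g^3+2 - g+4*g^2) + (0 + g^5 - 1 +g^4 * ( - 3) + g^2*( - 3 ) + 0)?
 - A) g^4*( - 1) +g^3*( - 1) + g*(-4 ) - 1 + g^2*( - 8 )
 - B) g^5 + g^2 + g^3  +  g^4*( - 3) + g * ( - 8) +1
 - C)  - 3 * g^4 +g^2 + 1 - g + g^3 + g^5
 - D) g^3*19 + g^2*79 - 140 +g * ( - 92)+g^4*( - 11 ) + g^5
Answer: C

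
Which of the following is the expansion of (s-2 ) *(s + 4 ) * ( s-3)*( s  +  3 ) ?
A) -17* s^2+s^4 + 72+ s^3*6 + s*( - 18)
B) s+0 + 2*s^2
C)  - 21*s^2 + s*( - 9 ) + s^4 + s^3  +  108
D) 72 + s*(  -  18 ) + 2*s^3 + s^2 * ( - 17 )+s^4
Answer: D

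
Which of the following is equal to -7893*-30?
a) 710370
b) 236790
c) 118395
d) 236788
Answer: b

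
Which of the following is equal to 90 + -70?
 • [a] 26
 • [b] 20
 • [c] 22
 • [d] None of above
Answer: b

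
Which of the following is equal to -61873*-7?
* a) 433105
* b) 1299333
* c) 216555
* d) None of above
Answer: d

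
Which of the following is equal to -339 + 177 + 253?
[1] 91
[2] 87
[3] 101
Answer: 1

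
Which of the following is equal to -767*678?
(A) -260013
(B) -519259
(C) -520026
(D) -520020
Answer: C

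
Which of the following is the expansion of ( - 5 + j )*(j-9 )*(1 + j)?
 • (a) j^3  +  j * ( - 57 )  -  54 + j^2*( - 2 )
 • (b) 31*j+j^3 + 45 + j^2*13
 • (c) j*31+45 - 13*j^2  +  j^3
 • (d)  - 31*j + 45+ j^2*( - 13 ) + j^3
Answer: c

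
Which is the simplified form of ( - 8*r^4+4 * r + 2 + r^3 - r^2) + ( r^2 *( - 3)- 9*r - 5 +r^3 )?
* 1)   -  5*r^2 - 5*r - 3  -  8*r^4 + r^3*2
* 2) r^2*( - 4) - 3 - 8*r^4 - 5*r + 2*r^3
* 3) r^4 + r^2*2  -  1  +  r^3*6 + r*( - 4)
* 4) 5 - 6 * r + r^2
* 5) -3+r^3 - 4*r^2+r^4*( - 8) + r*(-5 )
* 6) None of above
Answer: 2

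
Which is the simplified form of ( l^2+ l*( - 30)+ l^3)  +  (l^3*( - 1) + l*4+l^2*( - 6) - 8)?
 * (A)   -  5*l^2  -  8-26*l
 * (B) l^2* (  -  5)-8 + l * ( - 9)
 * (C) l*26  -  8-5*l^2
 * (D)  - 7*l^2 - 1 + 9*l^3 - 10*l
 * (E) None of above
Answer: A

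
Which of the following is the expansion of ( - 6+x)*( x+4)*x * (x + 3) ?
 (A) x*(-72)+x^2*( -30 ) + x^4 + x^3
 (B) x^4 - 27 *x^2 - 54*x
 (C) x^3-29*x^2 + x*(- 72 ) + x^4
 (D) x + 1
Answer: A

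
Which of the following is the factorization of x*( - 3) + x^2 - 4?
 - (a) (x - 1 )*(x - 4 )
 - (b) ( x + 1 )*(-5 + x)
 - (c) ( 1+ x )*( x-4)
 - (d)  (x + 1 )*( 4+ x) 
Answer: c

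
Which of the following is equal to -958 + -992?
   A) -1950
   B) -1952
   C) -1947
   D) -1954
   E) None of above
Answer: A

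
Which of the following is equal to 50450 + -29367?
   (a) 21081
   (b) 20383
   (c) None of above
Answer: c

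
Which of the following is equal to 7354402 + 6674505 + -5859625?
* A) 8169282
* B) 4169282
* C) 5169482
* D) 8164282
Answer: A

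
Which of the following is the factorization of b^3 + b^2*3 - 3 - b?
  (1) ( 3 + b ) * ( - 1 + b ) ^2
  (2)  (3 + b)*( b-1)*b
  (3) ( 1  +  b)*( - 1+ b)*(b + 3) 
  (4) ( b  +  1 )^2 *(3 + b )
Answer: 3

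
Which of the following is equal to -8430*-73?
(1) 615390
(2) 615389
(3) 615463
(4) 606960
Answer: 1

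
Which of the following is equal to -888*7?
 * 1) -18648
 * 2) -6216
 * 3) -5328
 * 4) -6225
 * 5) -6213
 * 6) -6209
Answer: 2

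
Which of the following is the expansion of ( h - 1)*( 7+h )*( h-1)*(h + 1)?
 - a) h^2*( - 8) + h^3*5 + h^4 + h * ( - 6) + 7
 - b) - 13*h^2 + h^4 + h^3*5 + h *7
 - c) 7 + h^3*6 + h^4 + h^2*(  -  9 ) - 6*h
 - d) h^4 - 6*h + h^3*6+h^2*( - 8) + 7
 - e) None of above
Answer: d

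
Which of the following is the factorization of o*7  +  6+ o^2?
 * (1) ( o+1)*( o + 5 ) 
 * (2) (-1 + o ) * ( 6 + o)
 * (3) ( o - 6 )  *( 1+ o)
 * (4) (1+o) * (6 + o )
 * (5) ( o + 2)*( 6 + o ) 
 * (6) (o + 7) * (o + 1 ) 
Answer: 4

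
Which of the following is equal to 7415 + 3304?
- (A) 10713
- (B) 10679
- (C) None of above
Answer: C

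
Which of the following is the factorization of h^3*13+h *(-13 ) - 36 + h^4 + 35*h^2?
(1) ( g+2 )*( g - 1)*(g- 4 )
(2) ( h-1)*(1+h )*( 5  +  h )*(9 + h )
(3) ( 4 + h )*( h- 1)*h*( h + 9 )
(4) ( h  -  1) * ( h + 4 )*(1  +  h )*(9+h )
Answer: 4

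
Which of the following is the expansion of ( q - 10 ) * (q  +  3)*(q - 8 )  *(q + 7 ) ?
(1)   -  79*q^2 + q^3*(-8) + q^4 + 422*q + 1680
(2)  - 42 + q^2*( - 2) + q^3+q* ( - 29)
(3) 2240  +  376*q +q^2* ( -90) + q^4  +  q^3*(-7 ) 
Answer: 1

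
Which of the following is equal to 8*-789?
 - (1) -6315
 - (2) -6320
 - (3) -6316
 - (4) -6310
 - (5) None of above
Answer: 5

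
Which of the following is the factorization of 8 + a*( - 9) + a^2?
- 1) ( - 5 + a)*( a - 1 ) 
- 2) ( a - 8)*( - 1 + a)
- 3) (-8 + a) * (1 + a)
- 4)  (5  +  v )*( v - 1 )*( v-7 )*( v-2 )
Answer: 2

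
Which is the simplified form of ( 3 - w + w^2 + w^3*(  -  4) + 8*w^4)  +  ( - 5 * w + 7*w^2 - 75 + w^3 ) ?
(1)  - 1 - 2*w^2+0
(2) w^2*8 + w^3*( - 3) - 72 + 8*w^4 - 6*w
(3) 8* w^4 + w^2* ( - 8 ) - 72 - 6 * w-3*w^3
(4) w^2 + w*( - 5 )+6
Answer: 2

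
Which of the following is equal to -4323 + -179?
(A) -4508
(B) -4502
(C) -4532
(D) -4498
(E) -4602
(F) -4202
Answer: B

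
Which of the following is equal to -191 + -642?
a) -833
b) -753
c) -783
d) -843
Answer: a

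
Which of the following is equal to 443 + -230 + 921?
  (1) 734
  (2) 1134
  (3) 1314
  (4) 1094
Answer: 2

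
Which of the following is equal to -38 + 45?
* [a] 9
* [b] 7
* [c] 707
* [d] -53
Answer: b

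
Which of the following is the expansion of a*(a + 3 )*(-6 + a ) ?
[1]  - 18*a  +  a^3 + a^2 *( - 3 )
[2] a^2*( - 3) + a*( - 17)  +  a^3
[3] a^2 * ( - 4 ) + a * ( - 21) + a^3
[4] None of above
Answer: 1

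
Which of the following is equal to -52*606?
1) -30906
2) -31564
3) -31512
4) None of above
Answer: 3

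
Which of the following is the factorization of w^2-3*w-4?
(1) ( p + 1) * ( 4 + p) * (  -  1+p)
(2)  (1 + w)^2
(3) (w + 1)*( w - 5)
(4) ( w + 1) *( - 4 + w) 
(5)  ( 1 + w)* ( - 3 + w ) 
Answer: 4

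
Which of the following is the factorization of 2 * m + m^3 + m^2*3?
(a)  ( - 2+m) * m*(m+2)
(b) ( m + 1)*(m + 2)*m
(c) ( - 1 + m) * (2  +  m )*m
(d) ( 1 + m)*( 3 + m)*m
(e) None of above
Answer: b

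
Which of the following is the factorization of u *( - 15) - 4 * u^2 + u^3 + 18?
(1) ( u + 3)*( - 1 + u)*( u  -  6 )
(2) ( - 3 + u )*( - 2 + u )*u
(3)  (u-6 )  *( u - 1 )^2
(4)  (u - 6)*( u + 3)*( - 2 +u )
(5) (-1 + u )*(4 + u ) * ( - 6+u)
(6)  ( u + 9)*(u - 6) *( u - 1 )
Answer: 1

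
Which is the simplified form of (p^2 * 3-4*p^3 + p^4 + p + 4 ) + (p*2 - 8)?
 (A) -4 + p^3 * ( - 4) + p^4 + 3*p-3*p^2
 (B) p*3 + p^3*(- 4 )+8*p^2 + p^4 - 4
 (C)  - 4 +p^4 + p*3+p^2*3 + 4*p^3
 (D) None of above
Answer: D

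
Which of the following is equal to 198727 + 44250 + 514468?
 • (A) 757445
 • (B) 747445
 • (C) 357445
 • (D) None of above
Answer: A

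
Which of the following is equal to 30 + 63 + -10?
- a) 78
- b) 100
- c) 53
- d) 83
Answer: d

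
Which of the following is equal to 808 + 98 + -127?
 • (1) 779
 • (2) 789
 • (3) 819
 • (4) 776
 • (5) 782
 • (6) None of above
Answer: 1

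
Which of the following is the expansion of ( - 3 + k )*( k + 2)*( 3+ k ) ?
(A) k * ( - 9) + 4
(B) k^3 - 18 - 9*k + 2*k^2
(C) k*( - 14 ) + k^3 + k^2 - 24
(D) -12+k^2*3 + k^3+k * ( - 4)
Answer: B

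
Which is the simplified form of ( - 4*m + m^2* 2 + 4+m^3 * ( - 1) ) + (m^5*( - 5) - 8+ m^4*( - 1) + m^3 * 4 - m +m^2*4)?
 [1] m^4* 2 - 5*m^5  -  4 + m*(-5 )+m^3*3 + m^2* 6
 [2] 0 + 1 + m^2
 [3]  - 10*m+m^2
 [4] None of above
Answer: 4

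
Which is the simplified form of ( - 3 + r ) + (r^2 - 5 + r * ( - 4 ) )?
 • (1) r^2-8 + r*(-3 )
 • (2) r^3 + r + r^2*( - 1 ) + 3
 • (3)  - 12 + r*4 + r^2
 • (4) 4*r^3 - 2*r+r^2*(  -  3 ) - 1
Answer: 1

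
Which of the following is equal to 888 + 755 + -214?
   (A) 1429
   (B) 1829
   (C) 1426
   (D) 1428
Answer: A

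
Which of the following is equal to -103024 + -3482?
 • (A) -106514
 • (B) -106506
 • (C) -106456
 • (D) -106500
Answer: B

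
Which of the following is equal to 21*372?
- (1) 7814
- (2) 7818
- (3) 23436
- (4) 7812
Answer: 4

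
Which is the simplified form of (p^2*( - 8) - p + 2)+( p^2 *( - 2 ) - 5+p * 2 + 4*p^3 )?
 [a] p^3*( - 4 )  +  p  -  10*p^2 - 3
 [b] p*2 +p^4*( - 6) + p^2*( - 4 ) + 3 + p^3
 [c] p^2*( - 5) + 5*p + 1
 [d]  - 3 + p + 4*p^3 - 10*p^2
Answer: d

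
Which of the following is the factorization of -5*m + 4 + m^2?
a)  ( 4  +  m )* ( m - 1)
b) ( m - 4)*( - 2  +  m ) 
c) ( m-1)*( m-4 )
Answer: c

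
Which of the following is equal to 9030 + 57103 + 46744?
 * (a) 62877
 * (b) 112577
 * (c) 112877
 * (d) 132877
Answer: c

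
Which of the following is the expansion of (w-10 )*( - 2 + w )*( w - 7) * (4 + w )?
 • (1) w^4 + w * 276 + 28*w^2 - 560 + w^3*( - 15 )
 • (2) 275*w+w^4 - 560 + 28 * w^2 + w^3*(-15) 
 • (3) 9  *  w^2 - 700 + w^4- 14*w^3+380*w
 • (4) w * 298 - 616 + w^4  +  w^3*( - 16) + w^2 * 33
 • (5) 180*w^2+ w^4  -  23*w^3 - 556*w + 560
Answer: 1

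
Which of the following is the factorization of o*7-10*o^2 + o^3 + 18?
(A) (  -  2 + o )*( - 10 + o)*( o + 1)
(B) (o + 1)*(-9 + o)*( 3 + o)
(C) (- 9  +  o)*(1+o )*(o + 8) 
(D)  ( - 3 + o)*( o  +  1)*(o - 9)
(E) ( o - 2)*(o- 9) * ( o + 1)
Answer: E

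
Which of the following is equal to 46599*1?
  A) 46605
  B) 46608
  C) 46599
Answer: C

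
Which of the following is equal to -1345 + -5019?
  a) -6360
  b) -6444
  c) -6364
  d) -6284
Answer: c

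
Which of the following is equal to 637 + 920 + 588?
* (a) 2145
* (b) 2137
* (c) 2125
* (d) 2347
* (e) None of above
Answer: a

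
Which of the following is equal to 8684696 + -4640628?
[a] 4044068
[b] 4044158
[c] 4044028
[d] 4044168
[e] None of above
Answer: a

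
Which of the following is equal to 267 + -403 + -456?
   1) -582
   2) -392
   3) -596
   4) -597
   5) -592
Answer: 5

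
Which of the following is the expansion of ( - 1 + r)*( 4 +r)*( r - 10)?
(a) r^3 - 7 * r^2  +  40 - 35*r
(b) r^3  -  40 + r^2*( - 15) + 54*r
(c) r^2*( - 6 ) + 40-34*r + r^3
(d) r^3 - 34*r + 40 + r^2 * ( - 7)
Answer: d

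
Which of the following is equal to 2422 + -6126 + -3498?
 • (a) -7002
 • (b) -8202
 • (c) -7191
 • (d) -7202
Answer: d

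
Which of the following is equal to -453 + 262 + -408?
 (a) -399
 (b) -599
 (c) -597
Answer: b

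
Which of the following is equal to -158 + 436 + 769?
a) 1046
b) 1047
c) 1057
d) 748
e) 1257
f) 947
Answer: b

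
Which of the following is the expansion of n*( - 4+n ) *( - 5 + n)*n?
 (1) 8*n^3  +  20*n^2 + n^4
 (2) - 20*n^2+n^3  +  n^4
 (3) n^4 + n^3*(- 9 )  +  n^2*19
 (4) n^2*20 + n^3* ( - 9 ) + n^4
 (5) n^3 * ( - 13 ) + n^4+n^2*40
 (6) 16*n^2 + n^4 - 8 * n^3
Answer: 4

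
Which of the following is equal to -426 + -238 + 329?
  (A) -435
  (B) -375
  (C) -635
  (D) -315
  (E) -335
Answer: E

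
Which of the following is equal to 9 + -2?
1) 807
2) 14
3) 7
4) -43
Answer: 3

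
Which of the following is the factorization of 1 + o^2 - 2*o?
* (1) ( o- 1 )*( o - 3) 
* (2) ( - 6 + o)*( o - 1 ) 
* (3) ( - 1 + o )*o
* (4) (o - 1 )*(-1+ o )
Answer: 4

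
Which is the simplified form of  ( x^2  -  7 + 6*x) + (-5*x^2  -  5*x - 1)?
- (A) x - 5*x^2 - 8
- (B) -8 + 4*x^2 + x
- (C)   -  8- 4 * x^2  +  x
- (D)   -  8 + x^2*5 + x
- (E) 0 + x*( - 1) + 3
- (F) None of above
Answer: C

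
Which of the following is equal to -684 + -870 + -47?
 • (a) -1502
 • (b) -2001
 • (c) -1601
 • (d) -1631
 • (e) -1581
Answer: c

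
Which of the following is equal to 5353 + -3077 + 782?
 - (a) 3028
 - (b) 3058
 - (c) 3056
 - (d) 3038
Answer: b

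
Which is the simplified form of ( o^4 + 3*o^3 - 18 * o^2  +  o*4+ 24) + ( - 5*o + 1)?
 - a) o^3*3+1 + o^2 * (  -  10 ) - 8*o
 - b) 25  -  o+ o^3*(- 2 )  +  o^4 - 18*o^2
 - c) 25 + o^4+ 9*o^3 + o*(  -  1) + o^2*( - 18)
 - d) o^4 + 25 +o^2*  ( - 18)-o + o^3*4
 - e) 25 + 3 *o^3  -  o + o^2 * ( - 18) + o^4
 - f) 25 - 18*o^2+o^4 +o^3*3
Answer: e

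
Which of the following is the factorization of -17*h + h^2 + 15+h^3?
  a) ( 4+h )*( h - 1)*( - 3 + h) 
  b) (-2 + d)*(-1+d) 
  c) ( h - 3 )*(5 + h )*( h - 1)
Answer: c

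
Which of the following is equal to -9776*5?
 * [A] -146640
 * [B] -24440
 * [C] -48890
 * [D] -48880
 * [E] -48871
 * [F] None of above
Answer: D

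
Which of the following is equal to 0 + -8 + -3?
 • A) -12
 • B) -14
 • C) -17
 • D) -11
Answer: D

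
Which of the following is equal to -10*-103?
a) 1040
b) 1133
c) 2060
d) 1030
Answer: d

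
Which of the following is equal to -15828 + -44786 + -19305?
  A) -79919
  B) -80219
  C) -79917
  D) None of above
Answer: A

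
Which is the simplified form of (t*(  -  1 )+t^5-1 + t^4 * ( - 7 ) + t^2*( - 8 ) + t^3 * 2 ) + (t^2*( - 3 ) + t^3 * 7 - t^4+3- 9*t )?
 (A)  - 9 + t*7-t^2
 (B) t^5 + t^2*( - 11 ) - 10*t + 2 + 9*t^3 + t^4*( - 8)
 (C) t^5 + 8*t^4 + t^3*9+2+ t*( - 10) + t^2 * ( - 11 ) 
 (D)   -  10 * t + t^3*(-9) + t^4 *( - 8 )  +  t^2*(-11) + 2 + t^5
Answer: B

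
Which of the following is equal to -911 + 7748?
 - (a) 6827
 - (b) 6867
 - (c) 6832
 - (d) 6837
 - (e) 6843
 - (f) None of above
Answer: d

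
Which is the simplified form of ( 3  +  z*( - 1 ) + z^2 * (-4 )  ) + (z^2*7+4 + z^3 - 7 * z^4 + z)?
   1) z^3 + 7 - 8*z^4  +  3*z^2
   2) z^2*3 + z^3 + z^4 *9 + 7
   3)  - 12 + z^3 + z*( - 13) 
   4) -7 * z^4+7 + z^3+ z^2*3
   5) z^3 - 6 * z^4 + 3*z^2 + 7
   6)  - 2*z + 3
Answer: 4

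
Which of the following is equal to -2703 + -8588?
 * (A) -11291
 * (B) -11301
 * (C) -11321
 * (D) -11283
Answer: A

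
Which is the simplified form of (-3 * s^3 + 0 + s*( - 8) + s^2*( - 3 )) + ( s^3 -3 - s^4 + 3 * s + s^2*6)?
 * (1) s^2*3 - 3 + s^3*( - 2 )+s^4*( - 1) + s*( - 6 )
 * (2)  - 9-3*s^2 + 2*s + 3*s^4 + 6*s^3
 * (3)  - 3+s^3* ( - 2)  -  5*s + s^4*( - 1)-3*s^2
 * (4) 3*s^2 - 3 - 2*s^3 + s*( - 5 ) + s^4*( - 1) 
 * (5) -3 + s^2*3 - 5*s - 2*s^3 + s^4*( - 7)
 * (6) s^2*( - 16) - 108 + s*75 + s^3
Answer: 4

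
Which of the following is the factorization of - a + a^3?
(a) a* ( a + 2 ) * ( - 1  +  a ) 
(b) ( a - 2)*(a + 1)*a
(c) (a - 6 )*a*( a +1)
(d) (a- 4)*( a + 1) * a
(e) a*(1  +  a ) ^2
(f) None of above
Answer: f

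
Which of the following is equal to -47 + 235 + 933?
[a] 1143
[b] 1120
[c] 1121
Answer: c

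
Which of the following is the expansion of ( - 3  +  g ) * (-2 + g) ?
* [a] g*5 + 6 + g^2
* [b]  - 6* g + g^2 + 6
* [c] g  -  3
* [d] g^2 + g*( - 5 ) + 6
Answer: d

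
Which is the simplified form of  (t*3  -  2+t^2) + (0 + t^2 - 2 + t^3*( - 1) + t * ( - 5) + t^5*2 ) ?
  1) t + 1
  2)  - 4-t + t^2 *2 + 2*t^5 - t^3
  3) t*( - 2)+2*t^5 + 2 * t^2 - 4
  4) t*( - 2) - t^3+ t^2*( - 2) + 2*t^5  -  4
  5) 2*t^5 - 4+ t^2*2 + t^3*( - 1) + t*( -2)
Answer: 5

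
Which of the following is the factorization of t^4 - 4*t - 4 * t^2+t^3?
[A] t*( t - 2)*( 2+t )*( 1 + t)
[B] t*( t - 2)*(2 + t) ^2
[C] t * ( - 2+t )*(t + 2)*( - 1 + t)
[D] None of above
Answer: A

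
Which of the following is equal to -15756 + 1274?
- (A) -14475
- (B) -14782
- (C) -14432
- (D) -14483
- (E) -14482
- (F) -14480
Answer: E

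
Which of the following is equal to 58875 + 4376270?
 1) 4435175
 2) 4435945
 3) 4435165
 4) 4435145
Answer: 4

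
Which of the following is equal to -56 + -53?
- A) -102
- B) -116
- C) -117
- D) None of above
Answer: D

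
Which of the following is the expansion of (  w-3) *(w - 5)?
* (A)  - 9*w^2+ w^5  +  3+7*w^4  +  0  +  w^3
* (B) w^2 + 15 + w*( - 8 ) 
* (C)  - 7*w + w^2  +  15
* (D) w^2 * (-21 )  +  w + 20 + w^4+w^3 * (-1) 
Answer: B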